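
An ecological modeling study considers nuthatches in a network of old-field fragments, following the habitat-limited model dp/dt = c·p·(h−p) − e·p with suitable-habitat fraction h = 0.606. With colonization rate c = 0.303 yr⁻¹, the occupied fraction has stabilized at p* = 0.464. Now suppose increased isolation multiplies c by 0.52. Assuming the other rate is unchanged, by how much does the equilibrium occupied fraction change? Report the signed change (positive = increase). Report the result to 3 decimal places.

-0.131

Balance c(h−p*) = e gives e = 0.303×(0.606 − 0.46400) = 0.04303.
New p* = 0.606 − e/c = 0.606 − 0.04303/0.15756 = 0.33290.
Δp* = 0.33290 − 0.46400 = -0.13110.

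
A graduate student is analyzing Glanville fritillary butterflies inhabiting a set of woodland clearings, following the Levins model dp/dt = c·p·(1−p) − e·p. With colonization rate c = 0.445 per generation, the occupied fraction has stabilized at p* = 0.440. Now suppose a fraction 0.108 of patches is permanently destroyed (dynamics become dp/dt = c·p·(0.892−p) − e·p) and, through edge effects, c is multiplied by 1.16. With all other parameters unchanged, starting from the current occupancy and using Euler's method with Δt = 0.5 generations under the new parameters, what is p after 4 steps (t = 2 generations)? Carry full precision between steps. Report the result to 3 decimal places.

0.428

Balance c(1−p*) = e gives e = 0.445×(1 − 0.44000) = 0.24920.
Starting from p₀ = 0.44000; update p ← p + (dp/dt)·Δt with the new parameters.
  1  |  dp/dt·Δt = -0.003493  |  p_1 = 0.436507
  2  |  dp/dt·Δt = -0.003072  |  p_2 = 0.433435
  3  |  dp/dt·Δt = -0.002707  |  p_3 = 0.430729
  4  |  dp/dt·Δt = -0.002389  |  p_4 = 0.428340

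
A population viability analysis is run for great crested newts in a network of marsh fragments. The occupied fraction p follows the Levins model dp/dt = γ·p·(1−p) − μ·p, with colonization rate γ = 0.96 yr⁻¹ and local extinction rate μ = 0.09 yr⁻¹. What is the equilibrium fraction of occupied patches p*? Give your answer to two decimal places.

At equilibrium, colonization balances extinction: γ·p*·(1−p*) = μ·p*.
So p* = 1 − μ/γ = 1 − 0.09/0.96 = 1 − 0.0938 = 0.9062.

0.91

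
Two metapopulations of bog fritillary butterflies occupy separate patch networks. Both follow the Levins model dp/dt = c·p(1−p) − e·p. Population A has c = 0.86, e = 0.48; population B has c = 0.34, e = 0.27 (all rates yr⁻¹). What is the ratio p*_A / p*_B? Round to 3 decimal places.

A: p*_A = 1 − 0.48/0.86 = 0.4419.
B: p*_B = 1 − 0.27/0.34 = 0.2059.
p*_A / p*_B = 0.4419/0.2059 = 2.1462.

2.146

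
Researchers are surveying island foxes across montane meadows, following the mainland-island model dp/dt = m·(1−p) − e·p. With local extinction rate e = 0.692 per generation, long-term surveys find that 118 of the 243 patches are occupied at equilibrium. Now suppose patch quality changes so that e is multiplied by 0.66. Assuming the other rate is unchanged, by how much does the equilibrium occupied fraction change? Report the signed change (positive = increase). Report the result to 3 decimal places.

Observed p* = 118/243 = 0.48560.
Balance m(1−p*) = e·p* gives m = e·p*/(1−p*) = 0.692×0.48560/0.51440 = 0.65326.
New p* = m/(m+e) = 0.65326/(0.65326+0.45672) = 0.58853.
Δp* = 0.58853 − 0.48560 = +0.10293.

0.103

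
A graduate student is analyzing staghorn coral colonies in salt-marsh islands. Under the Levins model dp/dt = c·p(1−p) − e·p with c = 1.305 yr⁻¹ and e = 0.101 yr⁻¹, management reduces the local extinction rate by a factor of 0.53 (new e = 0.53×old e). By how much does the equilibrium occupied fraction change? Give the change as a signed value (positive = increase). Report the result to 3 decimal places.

0.036

Before: p* = 1 − 0.101/1.305 = 0.9226.
After the change, c = 1.305, e = 0.05353, so p* = 1 − 0.05353/1.305 = 0.9590.
Δp* = 0.9590 − 0.9226 = +0.0364.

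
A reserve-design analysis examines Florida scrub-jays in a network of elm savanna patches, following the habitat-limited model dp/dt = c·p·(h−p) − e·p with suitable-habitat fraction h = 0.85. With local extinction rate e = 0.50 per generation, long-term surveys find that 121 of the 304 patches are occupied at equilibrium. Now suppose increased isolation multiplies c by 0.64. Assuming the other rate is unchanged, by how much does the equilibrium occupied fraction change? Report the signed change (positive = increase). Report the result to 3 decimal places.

Observed p* = 121/304 = 0.39803.
Balance c(h−p*) = e gives c = e/(0.85 − 0.39803) = 0.50/0.45197 = 1.10627.
New p* = 0.85 − e/c = 0.85 − 0.50000/0.70801 = 0.14380.
Δp* = 0.14380 − 0.39803 = -0.25423.

-0.254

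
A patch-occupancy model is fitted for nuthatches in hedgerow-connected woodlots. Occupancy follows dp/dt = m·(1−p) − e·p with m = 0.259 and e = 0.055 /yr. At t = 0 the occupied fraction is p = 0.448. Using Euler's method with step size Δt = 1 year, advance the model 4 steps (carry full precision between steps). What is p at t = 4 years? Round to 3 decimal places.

Update rule: p ← p + [m·(1−p) − e·p]·Δt with Δt = 1.
t = 1: p = 0.44800 + (+0.11833) = 0.56633
t = 2: p = 0.56633 + (+0.08117) = 0.64750
t = 3: p = 0.64750 + (+0.05568) = 0.70319
t = 4: p = 0.70319 + (+0.03820) = 0.74139

0.741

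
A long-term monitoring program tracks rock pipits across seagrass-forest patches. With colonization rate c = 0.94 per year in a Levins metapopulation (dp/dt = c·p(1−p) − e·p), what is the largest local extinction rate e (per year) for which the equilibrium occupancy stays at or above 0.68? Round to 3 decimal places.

0.301

1 − e/c ≥ 0.68 ⇒ e ≤ c(1 − 0.68) = 0.94 × 0.3200.
e_max = 0.3008.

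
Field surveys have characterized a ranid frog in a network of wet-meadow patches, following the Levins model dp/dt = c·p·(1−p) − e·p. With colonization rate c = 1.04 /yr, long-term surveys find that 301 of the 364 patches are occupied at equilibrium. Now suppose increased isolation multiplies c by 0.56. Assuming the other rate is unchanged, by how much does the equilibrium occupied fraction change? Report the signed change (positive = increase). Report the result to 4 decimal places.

-0.1360

Observed p* = 301/364 = 0.82692.
Balance c(1−p*) = e gives e = 1.04×(1 − 0.82692) = 0.18000.
New p* = 1 − e/c = 1 − 0.18000/0.58240 = 0.69093.
Δp* = 0.69093 − 0.82692 = -0.13599.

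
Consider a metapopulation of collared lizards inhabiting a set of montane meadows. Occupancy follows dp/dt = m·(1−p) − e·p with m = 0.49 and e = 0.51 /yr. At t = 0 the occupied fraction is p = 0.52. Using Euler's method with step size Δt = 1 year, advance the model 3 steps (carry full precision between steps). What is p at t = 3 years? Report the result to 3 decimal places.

0.490

Update rule: p ← p + [m·(1−p) − e·p]·Δt with Δt = 1.
  1  |  dp/dt·Δt = -0.030000  |  p_1 = 0.490000
  2  |  dp/dt·Δt = +0.000000  |  p_2 = 0.490000
  3  |  dp/dt·Δt = +0.000000  |  p_3 = 0.490000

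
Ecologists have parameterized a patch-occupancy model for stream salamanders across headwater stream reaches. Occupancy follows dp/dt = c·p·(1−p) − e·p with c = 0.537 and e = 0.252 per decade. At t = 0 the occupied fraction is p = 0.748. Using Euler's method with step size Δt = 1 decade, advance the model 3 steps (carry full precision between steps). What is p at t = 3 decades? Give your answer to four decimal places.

0.5869

Update rule: p ← p + [c·p·(1−p) − e·p]·Δt with Δt = 1.
step 1: Δp = -0.08727, p = 0.66073
step 2: Δp = -0.04613, p = 0.61460
step 3: Δp = -0.02768, p = 0.58692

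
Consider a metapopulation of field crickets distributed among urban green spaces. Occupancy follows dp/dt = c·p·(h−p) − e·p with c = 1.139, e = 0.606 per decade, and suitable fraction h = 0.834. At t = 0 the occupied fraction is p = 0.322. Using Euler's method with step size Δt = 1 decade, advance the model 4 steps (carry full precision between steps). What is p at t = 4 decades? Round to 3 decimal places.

0.305

Update rule: p ← p + [c·p·(h−p) − e·p]·Δt with Δt = 1.
p: 0.32200 → 0.31465  (Δp = -0.00735)
p: 0.31465 → 0.31010  (Δp = -0.00455)
p: 0.31010 → 0.30722  (Δp = -0.00288)
p: 0.30722 → 0.30538  (Δp = -0.00184)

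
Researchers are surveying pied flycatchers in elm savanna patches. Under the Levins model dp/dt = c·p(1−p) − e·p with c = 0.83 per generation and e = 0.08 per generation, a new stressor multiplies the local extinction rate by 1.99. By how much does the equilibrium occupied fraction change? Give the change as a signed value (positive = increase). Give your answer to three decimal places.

-0.095

Before: p* = 1 − 0.08/0.83 = 0.9036.
After the change, c = 0.83, e = 0.1592, so p* = 1 − 0.1592/0.83 = 0.8082.
Δp* = 0.8082 − 0.9036 = -0.0954.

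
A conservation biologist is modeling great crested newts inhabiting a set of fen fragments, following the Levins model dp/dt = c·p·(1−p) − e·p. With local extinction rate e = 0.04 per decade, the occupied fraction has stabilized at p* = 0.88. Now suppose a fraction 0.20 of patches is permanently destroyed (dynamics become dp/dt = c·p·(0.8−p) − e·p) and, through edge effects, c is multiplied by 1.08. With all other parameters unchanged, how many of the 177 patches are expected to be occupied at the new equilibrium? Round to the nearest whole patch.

122

Balance c(1−p*) = e gives c = e/(1 − 0.88000) = 0.04/0.12000 = 0.33333.
New p* = 0.8 − e/c = 0.8 − 0.04000/0.36000 = 0.68889.
Expected occupied = 177 × 0.68889 = 121.93 ≈ 122.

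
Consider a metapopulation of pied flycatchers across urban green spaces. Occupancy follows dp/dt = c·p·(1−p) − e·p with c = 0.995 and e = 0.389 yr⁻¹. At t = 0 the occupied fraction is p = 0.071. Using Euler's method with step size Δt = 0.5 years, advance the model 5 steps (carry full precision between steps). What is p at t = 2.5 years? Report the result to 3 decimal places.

0.212

Update rule: p ← p + [c·p·(1−p) − e·p]·Δt with Δt = 0.5.
  1  |  dp/dt·Δt = +0.019005  |  p_1 = 0.090005
  2  |  dp/dt·Δt = +0.023241  |  p_2 = 0.113246
  3  |  dp/dt·Δt = +0.027933  |  p_3 = 0.141180
  4  |  dp/dt·Δt = +0.032861  |  p_4 = 0.174041
  5  |  dp/dt·Δt = +0.037665  |  p_5 = 0.211706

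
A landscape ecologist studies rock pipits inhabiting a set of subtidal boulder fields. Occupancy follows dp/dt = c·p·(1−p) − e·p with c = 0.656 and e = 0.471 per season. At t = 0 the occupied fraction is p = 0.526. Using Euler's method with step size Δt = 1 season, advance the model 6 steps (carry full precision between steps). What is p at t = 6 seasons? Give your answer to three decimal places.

Update rule: p ← p + [c·p·(1−p) − e·p]·Δt with Δt = 1.
step 1: Δp = -0.08419, p = 0.44181
step 2: Δp = -0.04631, p = 0.39550
step 3: Δp = -0.02944, p = 0.36605
step 4: Δp = -0.02018, p = 0.34587
step 5: Δp = -0.01449, p = 0.33138
step 6: Δp = -0.01073, p = 0.32065

0.321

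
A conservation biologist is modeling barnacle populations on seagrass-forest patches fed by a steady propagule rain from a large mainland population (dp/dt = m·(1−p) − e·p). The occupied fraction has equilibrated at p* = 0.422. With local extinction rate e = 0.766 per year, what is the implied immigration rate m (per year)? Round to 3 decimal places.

0.559

At equilibrium m(1−p*) = e·p*, so m = e·p*/(1−p*).
m = 0.766 × 0.422 / 0.5780 = 0.3233/0.5780 = 0.5593.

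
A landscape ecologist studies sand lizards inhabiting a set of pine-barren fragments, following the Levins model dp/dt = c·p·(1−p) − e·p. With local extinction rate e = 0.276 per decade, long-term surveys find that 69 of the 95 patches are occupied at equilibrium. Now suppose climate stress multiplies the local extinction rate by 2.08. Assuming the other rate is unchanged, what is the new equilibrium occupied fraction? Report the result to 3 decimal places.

Observed p* = 69/95 = 0.72632.
Balance c(1−p*) = e gives c = e/(1 − 0.72632) = 0.276/0.27368 = 1.00848.
New p* = 1 − e/c = 1 − 0.57408/1.00848 = 0.43075.

0.431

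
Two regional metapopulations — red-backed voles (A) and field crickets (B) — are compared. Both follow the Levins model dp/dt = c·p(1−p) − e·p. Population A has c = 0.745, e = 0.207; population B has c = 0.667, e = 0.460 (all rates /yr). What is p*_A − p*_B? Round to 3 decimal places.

0.412

A: p*_A = 1 − 0.207/0.745 = 0.7221.
B: p*_B = 1 − 0.460/0.667 = 0.3103.
p*_A − p*_B = 0.7221 − 0.3103 = 0.4118.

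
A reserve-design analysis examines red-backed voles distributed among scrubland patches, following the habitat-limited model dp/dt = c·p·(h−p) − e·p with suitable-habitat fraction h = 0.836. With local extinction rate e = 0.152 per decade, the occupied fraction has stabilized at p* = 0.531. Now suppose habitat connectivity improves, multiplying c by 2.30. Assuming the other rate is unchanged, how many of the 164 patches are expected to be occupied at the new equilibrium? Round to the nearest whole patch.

115

Balance c(h−p*) = e gives c = e/(0.836 − 0.53100) = 0.152/0.30500 = 0.49836.
New p* = 0.836 − e/c = 0.836 − 0.15200/1.14623 = 0.70339.
Expected occupied = 164 × 0.70339 = 115.36 ≈ 115.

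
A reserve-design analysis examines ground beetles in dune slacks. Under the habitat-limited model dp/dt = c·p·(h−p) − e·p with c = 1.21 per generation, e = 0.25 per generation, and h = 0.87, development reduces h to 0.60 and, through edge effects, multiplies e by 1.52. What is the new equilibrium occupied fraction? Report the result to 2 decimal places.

0.29

Before: p* = h − e/c = 0.87 − 0.25/1.21 = 0.87 − 0.2066 = 0.6634.
After: c = 1.21, e = 0.38, h = 0.60; p* = 0.60 − 0.38/1.21 = 0.2860.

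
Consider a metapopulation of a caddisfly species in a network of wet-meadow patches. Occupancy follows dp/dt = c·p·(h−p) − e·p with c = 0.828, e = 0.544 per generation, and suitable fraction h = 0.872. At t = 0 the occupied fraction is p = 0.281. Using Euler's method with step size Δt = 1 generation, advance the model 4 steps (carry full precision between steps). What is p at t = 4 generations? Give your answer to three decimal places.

0.240

Update rule: p ← p + [c·p·(h−p) − e·p]·Δt with Δt = 1.
p: 0.28100 → 0.26564  (Δp = -0.01536)
p: 0.26564 → 0.25450  (Δp = -0.01114)
p: 0.25450 → 0.24618  (Δp = -0.00833)
p: 0.24618 → 0.23982  (Δp = -0.00636)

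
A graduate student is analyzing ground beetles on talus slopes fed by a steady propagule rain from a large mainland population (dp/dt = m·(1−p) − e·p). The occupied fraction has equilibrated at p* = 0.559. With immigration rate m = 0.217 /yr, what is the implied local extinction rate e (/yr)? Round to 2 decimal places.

0.17

At equilibrium m(1−p*) = e·p*, so e = m(1−p*)/p*.
e = 0.217 × 0.4410 / 0.559 = 0.1712.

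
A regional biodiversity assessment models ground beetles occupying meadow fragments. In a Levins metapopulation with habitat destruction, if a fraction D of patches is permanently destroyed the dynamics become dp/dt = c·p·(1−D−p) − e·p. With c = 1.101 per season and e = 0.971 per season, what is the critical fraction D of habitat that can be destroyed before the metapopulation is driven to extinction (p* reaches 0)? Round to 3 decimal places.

0.118

The nontrivial equilibrium is p* = (1−D) − e/c; extinction occurs when this hits zero.
So D_crit = 1 − e/c = 1 − 0.971/1.101 = 1 − 0.8819 = 0.1181.
Note this equals the original equilibrium occupancy — the Levins extinction-debt result.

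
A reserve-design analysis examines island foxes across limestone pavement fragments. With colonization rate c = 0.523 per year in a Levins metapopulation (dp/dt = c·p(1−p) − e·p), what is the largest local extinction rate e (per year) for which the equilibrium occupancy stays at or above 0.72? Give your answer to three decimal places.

1 − e/c ≥ 0.72 ⇒ e ≤ c(1 − 0.72) = 0.523 × 0.2800.
e_max = 0.1464.

0.146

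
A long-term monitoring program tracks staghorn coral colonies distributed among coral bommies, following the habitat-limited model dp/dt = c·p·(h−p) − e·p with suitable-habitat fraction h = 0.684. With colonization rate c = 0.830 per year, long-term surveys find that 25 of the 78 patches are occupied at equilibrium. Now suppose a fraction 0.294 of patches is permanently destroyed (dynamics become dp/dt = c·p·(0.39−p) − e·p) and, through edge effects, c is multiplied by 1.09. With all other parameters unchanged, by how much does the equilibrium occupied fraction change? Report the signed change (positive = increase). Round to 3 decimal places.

-0.264

Observed p* = 25/78 = 0.32051.
Balance c(h−p*) = e gives e = 0.830×(0.684 − 0.32051) = 0.30170.
New p* = 0.39 − e/c = 0.39 − 0.30170/0.90470 = 0.05652.
Δp* = 0.05652 − 0.32051 = -0.26399.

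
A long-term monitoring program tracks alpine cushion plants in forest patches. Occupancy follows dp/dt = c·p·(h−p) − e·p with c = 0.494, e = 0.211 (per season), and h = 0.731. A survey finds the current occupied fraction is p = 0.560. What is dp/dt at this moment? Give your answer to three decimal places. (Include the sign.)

Colonization term: c·p·(h−p) = 0.494×0.560×0.1710 = 0.04731.
Extinction term: e·p = 0.11816.
dp/dt = 0.04731 − 0.11816 = -0.07085.

-0.071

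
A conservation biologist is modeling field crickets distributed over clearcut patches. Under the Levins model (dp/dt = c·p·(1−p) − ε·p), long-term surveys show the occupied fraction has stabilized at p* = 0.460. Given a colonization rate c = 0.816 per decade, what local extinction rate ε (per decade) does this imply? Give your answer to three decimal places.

At equilibrium c(1−p*) = ε.
ε = 0.816 × (1 − 0.460) = 0.816 × 0.5400 = 0.4406.

0.441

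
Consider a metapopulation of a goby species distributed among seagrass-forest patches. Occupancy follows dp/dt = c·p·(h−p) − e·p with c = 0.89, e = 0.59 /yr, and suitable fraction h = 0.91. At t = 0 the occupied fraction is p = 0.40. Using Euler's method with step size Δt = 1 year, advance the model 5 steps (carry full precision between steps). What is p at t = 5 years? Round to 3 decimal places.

0.274

Update rule: p ← p + [c·p·(h−p) − e·p]·Δt with Δt = 1.
step 1: Δp = -0.05444, p = 0.34556
step 2: Δp = -0.03029, p = 0.31527
step 3: Δp = -0.01913, p = 0.29614
step 4: Δp = -0.01293, p = 0.28321
step 5: Δp = -0.00911, p = 0.27410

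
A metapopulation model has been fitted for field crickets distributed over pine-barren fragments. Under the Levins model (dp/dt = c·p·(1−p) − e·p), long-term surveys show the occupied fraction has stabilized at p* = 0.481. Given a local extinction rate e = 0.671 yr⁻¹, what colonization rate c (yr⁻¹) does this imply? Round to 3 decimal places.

1.293

At equilibrium c(1−p*) = e, so c = e/(1−p*).
c = 0.671/(1 − 0.481) = 0.671/0.5190 = 1.2929.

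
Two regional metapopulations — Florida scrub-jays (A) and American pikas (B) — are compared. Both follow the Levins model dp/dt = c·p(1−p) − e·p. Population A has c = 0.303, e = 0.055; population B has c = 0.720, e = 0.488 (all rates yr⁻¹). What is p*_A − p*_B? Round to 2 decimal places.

0.50

A: p*_A = 1 − 0.055/0.303 = 0.8185.
B: p*_B = 1 − 0.488/0.720 = 0.3222.
p*_A − p*_B = 0.8185 − 0.3222 = 0.4963.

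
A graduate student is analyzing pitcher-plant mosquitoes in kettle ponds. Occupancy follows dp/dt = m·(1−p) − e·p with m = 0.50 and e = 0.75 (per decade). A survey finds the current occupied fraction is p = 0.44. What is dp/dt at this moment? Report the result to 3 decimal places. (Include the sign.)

Colonization term: m·(1−p) = 0.50×0.5600 = 0.28000.
Extinction term: e·p = 0.33000.
dp/dt = 0.28000 − 0.33000 = -0.05000.

-0.050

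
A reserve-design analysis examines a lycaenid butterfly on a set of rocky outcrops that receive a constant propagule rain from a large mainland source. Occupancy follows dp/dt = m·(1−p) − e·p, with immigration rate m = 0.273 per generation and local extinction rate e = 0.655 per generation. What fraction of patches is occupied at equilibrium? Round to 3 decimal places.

At equilibrium the propagule rain into empty patches balances local extinction: m(1−p*) = e·p*.
p* = m/(m+e) = 0.273/(0.273+0.655) = 0.273/0.9280 = 0.2942.

0.294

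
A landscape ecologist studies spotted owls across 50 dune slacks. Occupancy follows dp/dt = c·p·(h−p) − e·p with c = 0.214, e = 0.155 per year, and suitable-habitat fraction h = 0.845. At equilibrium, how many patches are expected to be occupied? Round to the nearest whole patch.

p* = h − e/c = 0.845 − 0.7243 = 0.1207.
Expected occupied patches = N × p* = 50 × 0.1207 = 6.04 ≈ 6.

6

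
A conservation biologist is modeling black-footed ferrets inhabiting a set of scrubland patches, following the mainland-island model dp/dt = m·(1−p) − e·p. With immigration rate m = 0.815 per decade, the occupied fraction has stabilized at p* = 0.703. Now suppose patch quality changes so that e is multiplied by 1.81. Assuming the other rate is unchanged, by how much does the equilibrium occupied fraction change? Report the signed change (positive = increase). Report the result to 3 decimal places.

Balance m(1−p*) = e·p* gives e = m(1−p*)/p* = 0.815×0.29700/0.70300 = 0.34432.
New p* = m/(m+e) = 0.81500/(0.81500+0.62322) = 0.56667.
Δp* = 0.56667 − 0.70300 = -0.13633.

-0.136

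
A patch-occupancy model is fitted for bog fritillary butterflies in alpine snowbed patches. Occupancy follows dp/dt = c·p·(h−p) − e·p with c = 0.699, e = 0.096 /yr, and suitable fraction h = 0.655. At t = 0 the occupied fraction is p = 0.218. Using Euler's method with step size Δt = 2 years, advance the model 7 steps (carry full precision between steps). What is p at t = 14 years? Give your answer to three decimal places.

Update rule: p ← p + [c·p·(h−p) − e·p]·Δt with Δt = 2.
p: 0.21800 → 0.30933  (Δp = +0.09133)
p: 0.30933 → 0.39942  (Δp = +0.09009)
p: 0.39942 → 0.46544  (Δp = +0.06603)
p: 0.46544 → 0.49942  (Δp = +0.03398)
p: 0.49942 → 0.51216  (Δp = +0.01274)
p: 0.51216 → 0.51610  (Δp = +0.00394)
p: 0.51610 → 0.51723  (Δp = +0.00113)

0.517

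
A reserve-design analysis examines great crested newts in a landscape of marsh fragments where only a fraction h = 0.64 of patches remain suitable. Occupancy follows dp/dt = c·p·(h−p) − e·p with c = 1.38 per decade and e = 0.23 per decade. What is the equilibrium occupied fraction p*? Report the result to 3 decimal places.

Setting dp/dt = 0 and dividing by p* gives c·(h−p*) = e.
So p* = h − e/c = 0.64 − 0.23/1.38 = 0.64 − 0.1667 = 0.4733.

0.473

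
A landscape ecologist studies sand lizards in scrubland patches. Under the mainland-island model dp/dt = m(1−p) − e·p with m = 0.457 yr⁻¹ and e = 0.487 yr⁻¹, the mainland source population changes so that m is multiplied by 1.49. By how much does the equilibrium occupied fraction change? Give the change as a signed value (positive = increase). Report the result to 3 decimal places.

Before: p* = 0.457/(0.457+0.487) = 0.4841.
After: m = 0.68093, e = 0.487; p* = 0.68093/1.1679 = 0.5830.
Δp* = 0.5830 − 0.4841 = +0.0989.

0.099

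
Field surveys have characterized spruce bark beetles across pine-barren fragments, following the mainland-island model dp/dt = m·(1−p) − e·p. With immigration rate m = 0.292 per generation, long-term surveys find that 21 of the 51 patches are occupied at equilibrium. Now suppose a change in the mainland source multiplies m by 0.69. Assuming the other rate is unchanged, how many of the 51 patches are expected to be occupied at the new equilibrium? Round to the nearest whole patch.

Observed p* = 21/51 = 0.41176.
Balance m(1−p*) = e·p* gives e = m(1−p*)/p* = 0.292×0.58824/0.41176 = 0.41715.
New p* = m/(m+e) = 0.20148/(0.20148+0.41715) = 0.32569.
Expected occupied = 51 × 0.32569 = 16.61 ≈ 17.

17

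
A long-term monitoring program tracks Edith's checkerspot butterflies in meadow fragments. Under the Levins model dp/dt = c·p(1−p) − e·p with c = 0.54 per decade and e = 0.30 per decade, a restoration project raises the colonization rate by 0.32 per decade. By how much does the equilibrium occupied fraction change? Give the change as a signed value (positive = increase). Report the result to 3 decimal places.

Before: p* = 1 − 0.30/0.54 = 0.4444.
After the change, c = 0.86, e = 0.3, so p* = 1 − 0.3/0.86 = 0.6512.
Δp* = 0.6512 − 0.4444 = +0.2067.

0.207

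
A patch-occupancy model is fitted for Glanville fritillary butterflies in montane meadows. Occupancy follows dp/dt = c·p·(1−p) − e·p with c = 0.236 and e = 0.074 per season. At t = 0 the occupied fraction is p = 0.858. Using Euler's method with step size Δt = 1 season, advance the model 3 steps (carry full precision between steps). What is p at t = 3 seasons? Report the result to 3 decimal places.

Update rule: p ← p + [c·p·(1−p) − e·p]·Δt with Δt = 1.
step 1: Δp = -0.03474, p = 0.82326
step 2: Δp = -0.02658, p = 0.79668
step 3: Δp = -0.02073, p = 0.77595

0.776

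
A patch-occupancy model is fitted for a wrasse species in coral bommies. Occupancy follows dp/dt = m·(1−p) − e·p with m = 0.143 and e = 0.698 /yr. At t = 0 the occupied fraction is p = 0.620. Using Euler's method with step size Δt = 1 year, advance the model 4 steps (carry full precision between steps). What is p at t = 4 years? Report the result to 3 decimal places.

0.170

Update rule: p ← p + [m·(1−p) − e·p]·Δt with Δt = 1.
step 1: Δp = -0.37842, p = 0.24158
step 2: Δp = -0.06017, p = 0.18141
step 3: Δp = -0.00957, p = 0.17184
step 4: Δp = -0.00152, p = 0.17032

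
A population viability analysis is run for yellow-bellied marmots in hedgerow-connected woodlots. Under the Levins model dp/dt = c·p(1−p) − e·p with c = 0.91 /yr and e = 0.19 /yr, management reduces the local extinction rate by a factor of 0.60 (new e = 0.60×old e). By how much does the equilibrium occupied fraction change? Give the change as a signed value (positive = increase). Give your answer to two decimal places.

Before: p* = 1 − 0.19/0.91 = 0.7912.
After the change, c = 0.91, e = 0.114, so p* = 1 − 0.114/0.91 = 0.8747.
Δp* = 0.8747 − 0.7912 = +0.0835.

0.08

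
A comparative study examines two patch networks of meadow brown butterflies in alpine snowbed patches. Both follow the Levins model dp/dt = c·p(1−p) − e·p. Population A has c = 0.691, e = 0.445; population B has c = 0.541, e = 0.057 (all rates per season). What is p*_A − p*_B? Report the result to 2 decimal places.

-0.54

A: p*_A = 1 − 0.445/0.691 = 0.3560.
B: p*_B = 1 − 0.057/0.541 = 0.8946.
p*_A − p*_B = 0.3560 − 0.8946 = -0.5386.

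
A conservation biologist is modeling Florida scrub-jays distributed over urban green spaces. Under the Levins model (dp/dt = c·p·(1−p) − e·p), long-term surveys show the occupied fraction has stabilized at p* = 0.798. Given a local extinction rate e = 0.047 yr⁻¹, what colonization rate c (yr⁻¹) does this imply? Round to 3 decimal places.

At equilibrium c(1−p*) = e, so c = e/(1−p*).
c = 0.047/(1 − 0.798) = 0.047/0.2020 = 0.2327.

0.233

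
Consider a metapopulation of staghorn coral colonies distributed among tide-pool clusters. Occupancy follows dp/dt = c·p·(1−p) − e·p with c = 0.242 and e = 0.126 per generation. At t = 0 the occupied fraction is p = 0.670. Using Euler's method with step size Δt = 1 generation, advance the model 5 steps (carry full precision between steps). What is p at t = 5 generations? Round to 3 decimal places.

0.564

Update rule: p ← p + [c·p·(1−p) − e·p]·Δt with Δt = 1.
  1  |  dp/dt·Δt = -0.030914  |  p_1 = 0.639086
  2  |  dp/dt·Δt = -0.024706  |  p_2 = 0.614380
  3  |  dp/dt·Δt = -0.020078  |  p_3 = 0.594302
  4  |  dp/dt·Δt = -0.016534  |  p_4 = 0.577768
  5  |  dp/dt·Δt = -0.013762  |  p_5 = 0.564006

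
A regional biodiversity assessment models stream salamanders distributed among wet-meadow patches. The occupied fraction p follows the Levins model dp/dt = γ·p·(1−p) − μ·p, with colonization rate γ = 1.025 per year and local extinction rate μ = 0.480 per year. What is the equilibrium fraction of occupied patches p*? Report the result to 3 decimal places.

Setting dp/dt = 0 and dividing through by p* gives γ·(1−p*) = μ.
So p* = 1 − μ/γ = 1 − 0.480/1.025 = 1 − 0.4683 = 0.5317.

0.532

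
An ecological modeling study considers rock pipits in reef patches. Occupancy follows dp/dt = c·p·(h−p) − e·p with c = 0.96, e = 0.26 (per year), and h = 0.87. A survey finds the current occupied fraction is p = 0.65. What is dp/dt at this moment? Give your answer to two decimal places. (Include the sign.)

-0.03

Colonization term: c·p·(h−p) = 0.96×0.65×0.2200 = 0.13728.
Extinction term: e·p = 0.16900.
dp/dt = 0.13728 − 0.16900 = -0.03172.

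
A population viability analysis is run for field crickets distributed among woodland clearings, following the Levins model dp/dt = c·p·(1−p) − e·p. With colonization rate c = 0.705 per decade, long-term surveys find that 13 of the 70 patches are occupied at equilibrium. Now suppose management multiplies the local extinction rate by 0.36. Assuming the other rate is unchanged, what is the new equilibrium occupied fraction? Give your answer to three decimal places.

Observed p* = 13/70 = 0.18571.
Balance c(1−p*) = e gives e = 0.705×(1 − 0.18571) = 0.57407.
New p* = 1 − e/c = 1 − 0.20667/0.70500 = 0.70685.

0.707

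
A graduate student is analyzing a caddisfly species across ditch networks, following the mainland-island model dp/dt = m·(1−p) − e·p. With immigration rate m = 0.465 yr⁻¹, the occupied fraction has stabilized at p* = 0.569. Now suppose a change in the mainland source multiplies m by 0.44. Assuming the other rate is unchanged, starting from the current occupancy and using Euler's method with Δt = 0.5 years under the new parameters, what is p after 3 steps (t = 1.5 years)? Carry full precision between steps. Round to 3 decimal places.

0.443

Balance m(1−p*) = e·p* gives e = m(1−p*)/p* = 0.465×0.43100/0.56900 = 0.35222.
Starting from p₀ = 0.56900; update p ← p + (dp/dt)·Δt with the new parameters.
step 1: Δp = -0.05612, p = 0.51288
step 2: Δp = -0.04049, p = 0.47239
step 3: Δp = -0.02922, p = 0.44317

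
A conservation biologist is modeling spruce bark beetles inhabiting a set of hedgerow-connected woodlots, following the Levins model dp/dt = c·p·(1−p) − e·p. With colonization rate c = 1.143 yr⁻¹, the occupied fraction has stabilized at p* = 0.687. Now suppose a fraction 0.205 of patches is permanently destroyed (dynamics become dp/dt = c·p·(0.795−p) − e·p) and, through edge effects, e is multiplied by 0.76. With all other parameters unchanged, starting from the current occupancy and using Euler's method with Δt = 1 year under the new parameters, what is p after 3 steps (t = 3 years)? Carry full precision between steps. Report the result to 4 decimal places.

0.5604

Balance c(1−p*) = e gives e = 1.143×(1 − 0.68700) = 0.35776.
Starting from p₀ = 0.68700; update p ← p + (dp/dt)·Δt with the new parameters.
  1  |  dp/dt·Δt = -0.101987  |  p_1 = 0.585013
  2  |  dp/dt·Δt = -0.018651  |  p_2 = 0.566362
  3  |  dp/dt·Δt = -0.005983  |  p_3 = 0.560379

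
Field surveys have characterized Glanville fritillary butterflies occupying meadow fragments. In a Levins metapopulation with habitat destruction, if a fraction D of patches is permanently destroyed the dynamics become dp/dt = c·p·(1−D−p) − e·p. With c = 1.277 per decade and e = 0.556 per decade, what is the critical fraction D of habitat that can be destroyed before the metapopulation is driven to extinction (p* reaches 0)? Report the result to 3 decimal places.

0.565

The nontrivial equilibrium is p* = (1−D) − e/c; extinction occurs when this hits zero.
So D_crit = 1 − e/c = 1 − 0.556/1.277 = 1 − 0.4354 = 0.5646.
This equals the undisturbed p*, a classic result of Lande's extension.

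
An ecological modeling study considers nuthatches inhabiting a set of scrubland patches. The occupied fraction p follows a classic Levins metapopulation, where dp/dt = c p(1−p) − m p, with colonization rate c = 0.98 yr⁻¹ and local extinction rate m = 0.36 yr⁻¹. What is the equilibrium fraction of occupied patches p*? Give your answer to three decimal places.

Setting dp/dt = 0 and dividing through by p* gives c·(1−p*) = m.
So p* = 1 − m/c = 1 − 0.36/0.98 = 1 − 0.3673 = 0.6327.

0.633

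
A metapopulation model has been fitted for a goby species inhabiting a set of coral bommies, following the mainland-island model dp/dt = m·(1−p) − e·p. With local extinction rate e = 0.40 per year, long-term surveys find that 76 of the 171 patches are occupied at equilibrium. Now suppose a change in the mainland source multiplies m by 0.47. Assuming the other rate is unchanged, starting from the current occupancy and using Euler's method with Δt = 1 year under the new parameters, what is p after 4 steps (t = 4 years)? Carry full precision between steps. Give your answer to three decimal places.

0.280

Observed p* = 76/171 = 0.44444.
Balance m(1−p*) = e·p* gives m = e·p*/(1−p*) = 0.40×0.44444/0.55556 = 0.32000.
Starting from p₀ = 0.44444; update p ← p + (dp/dt)·Δt with the new parameters.
  1  |  dp/dt·Δt = -0.094222  |  p_1 = 0.350222
  2  |  dp/dt·Δt = -0.042362  |  p_2 = 0.307860
  3  |  dp/dt·Δt = -0.019046  |  p_3 = 0.288814
  4  |  dp/dt·Δt = -0.008563  |  p_4 = 0.280251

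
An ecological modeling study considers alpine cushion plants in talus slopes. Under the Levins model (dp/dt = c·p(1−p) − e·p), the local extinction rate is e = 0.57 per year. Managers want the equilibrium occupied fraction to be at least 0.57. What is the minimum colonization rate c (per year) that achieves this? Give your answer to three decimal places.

1.326

p* = 1 − e/c ≥ 0.57 requires e/c ≤ 0.4300, i.e. c ≥ e/0.4300.
c_min = 0.57/0.4300 = 1.3256.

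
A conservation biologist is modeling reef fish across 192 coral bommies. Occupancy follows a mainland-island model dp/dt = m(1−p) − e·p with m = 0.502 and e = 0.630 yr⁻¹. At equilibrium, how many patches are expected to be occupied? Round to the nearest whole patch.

p* = m/(m+e) = 0.502/1.1320 = 0.4435.
Expected occupied patches = N × p* = 192 × 0.4435 = 85.14 ≈ 85.

85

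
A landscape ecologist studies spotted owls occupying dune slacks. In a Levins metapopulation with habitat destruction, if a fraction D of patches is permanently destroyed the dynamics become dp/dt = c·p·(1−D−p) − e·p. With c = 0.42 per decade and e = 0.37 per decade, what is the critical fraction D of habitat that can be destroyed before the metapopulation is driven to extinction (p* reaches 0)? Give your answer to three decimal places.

The nontrivial equilibrium is p* = (1−D) − e/c; extinction occurs when this hits zero.
So D_crit = 1 − e/c = 1 − 0.37/0.42 = 1 − 0.8810 = 0.1190.
Note this equals the original equilibrium occupancy — the Levins extinction-debt result.

0.119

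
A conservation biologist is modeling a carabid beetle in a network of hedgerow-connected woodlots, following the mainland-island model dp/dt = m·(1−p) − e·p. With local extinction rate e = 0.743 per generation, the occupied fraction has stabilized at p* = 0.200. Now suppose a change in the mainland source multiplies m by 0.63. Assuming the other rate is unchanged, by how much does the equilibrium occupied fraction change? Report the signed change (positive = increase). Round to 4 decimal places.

-0.0639

Balance m(1−p*) = e·p* gives m = e·p*/(1−p*) = 0.743×0.20000/0.80000 = 0.18575.
New p* = m/(m+e) = 0.11702/(0.11702+0.74300) = 0.13607.
Δp* = 0.13607 − 0.20000 = -0.06393.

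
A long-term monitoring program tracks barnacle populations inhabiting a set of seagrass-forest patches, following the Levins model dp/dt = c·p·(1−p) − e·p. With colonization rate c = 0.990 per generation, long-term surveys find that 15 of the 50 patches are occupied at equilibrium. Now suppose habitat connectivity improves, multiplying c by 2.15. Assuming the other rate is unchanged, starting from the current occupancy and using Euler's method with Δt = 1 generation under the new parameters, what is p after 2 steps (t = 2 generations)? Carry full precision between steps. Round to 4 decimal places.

Observed p* = 15/50 = 0.30000.
Balance c(1−p*) = e gives e = 0.990×(1 − 0.30000) = 0.69300.
Starting from p₀ = 0.30000; update p ← p + (dp/dt)·Δt with the new parameters.
p: 0.30000 → 0.53908  (Δp = +0.23908)
p: 0.53908 → 0.69437  (Δp = +0.15529)

0.6944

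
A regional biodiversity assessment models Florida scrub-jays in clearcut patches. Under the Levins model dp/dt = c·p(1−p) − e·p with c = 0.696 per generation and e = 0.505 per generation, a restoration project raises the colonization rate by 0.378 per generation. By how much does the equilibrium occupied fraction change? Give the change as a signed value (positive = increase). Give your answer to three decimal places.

0.255

Before: p* = 1 − 0.505/0.696 = 0.2744.
After the change, c = 1.074, e = 0.505, so p* = 1 − 0.505/1.074 = 0.5298.
Δp* = 0.5298 − 0.2744 = +0.2554.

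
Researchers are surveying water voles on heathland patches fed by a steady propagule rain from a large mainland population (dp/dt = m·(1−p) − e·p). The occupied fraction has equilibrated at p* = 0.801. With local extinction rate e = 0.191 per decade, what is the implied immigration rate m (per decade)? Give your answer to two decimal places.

0.77

At equilibrium m(1−p*) = e·p*, so m = e·p*/(1−p*).
m = 0.191 × 0.801 / 0.1990 = 0.1530/0.1990 = 0.7688.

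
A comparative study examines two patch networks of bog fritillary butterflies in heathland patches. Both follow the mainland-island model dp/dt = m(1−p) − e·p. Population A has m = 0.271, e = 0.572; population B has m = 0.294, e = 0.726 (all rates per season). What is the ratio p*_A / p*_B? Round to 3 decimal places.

A: p*_A = m/(m+e) = 0.271/0.8430 = 0.3215.
B: p*_B = 0.294/1.0200 = 0.2882.
p*_A / p*_B = 0.3215/0.2882 = 1.1153.

1.115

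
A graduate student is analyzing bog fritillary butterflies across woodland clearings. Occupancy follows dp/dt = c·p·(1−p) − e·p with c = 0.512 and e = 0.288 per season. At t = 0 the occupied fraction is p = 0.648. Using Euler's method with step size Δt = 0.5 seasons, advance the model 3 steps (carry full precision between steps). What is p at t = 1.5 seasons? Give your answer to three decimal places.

0.563

Update rule: p ← p + [c·p·(1−p) − e·p]·Δt with Δt = 0.5.
t = 0.5: p = 0.64800 + (-0.03492) = 0.61308
t = 1: p = 0.61308 + (-0.02756) = 0.58552
t = 1.5: p = 0.58552 + (-0.02219) = 0.56334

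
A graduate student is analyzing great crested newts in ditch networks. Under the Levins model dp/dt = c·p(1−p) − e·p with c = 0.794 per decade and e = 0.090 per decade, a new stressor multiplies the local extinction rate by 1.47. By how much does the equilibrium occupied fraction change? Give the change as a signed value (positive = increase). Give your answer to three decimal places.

-0.053

Before: p* = 1 − 0.090/0.794 = 0.8866.
After the change, c = 0.794, e = 0.1323, so p* = 1 − 0.1323/0.794 = 0.8334.
Δp* = 0.8334 − 0.8866 = -0.0533.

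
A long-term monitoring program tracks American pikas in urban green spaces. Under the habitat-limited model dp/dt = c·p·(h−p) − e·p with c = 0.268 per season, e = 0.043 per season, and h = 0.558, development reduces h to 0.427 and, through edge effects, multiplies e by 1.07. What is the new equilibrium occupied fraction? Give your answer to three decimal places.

0.255

Before: p* = h − e/c = 0.558 − 0.043/0.268 = 0.558 − 0.1604 = 0.3976.
After: c = 0.268, e = 0.04601, h = 0.427; p* = 0.427 − 0.04601/0.268 = 0.2553.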